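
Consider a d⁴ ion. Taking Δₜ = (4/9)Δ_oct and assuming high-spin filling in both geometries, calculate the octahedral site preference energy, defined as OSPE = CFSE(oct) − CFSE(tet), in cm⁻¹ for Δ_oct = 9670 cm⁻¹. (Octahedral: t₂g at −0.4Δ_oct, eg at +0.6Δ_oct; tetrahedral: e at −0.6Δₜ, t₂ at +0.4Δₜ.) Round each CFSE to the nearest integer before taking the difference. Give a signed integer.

-4083

Octahedral (high-spin): t₂g³ eg¹, CFSE = 3(−0.4) + 1(+0.6) = -0.6Δ_oct = -0.6 × 9670 = -5802 cm⁻¹.
Tetrahedral: e² t₂², CFSE = 2(−0.6) + 2(+0.4) = -0.4Δₜ = -0.4 × (4/9) × 9670 = -1719 cm⁻¹.
OSPE = -5802 − (-1719) = -4083 cm⁻¹.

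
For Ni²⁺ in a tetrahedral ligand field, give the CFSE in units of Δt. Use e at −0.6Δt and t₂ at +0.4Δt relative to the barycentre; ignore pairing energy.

Ni is in group 10, so Ni²⁺ is d⁸ (10 − 2 = 8).
With tetrahedral geometry the complex is necessarily high-spin.
Configuration: e⁴ t₂⁴.
CFSE = 4(-0.6Δt) + 4(0.4Δt) = -2.4Δt + 1.6Δt = -0.8Δt.

-0.8 Δt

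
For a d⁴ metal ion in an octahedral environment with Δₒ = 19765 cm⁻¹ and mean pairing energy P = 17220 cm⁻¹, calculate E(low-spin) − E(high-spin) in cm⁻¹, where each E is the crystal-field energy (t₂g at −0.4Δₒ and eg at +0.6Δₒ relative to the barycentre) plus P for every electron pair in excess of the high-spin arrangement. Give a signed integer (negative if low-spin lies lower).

-2545

High-spin d⁴ fills as t₂g³ eg¹ with CFSE 3(−0.4) + 1(+0.6) = -0.6Δₒ = -11859 cm⁻¹.
Low-spin: t₂g⁴ eg⁰, orbital CFSE = -1.6Δₒ = -31624 cm⁻¹; plus 1 excess pair × P = +17220 cm⁻¹; total -14404 cm⁻¹.
Thus E(LS) − E(HS) = -2545 cm⁻¹.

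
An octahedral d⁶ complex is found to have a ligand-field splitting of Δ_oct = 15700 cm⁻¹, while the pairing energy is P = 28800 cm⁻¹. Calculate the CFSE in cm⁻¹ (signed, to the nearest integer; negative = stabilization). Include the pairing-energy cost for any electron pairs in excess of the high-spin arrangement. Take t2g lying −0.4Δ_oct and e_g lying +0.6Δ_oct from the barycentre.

Δ_oct < P, so pairing is avoided: the ground state is high-spin.
Filling d⁶ accordingly: t2g^4 e_g^2.
Orbital CFSE = -0.4Δ_oct = -0.4 × 15700 = -6280 cm⁻¹.
High-spin has no excess pairs, so no pairing correction applies.

-6280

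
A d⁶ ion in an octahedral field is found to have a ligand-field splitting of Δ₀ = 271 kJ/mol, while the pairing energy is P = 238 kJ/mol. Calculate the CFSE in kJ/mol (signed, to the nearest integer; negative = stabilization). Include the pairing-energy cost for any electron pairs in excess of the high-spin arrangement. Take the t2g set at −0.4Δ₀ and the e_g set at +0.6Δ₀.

With Δ₀ > P the complex is low-spin.
Configuration: t2g^6 e_g^0.
Orbital CFSE = -2.4Δ₀ = -2.4 × 271 = -650 kJ/mol.
Excess pairs vs high-spin: 3 − 1 = 2; pairing cost = +476 kJ/mol.
Net CFSE = -650 + 476 = -174 kJ/mol.

-174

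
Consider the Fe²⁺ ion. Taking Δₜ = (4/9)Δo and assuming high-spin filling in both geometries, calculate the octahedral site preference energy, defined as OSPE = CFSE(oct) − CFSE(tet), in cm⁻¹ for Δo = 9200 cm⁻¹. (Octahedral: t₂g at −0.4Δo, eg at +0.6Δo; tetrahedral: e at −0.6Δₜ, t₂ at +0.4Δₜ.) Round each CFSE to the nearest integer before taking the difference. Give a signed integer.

-1227

Fe²⁺: group 8, so d-count = 8 − 2 = 6.
Octahedral high-spin t2g^4 e_g^2: CFSE = -0.4 × 9200 = -3680 cm⁻¹.
In a tetrahedral site the filling is e^3 t2^3: CFSE(tet) = -0.6Δₜ = -0.6 × (4/9)(9200) = -2453 cm⁻¹.
OSPE = -3680 − (-2453) = -1227 cm⁻¹.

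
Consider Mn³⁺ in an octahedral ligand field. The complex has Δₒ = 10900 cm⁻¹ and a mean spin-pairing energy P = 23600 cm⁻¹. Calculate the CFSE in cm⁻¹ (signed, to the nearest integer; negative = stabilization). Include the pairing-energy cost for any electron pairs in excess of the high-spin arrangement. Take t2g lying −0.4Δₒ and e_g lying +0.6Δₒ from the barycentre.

Mn³⁺: group 7, so d-count = 7 − 3 = 4.
Since Δₒ = 10900 cm⁻¹ < P = 23600 cm⁻¹, the complex adopts the high-spin configuration.
Configuration: t2g^3 e_g^1.
Orbital CFSE = -0.6Δₒ = -0.6 × 10900 = -6540 cm⁻¹.
High-spin has no excess pairs, so no pairing correction applies.

-6540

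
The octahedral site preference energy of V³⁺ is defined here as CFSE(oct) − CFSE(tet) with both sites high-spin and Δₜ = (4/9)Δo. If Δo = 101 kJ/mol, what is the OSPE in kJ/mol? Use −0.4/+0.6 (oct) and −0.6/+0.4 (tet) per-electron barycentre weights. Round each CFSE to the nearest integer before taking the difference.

Group 5 minus oxidation state +3 gives a d² configuration for V³⁺.
In an octahedral site d² (HS) is t₂g² eg⁰, giving CFSE(oct) = -0.8Δo = -81 kJ/mol.
Tetrahedral: e² t₂⁰, CFSE = 2(−0.6) + 0(+0.4) = -1.2Δₜ = -1.2 × (4/9) × 101 = -54 kJ/mol.
OSPE = -81 − (-54) = -27 kJ/mol.

-27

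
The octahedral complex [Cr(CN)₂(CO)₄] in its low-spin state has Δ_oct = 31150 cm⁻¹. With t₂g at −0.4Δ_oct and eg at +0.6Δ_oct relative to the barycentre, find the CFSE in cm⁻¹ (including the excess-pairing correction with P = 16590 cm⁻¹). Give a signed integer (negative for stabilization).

-33250

Ligand charges: 2×(-1) from CN⁻ and 4×(+0) from CO sum to -2; with overall charge +0, Cr is +2.
Cr sits in group 6; removing 2 electrons leaves Cr²⁺ with 6 − 2 = 4 d electrons.
The d⁴ electrons fill as t₂g⁴ eg⁰.
Orbital CFSE = 4(-0.4) + 0(0.6) = -1.6Δ_oct = -1.6 × 31150 = -49840 cm⁻¹.
Pairing penalty: 1 pair vs 0 in the high-spin reference → 1 extra × P = 16590 cm⁻¹.
Net CFSE = -49840 + 16590 = -33250 cm⁻¹.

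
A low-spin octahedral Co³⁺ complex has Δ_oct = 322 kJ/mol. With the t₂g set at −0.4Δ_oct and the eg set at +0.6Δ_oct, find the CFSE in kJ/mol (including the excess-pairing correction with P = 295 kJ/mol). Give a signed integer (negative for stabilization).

-183

Co is in group 9, so Co³⁺ is d⁶ (9 − 3 = 6).
The d⁶ electrons fill as t₂g⁶ eg⁰.
The orbital stabilization is -2.4Δ_oct = -2.4 × 322 = -773 kJ/mol.
High-spin d⁶ would be t₂g⁴ eg² with 1 pair; low-spin has 3, so 2 excess pairs cost +2P = +590 kJ/mol.
Combining: -773 + 590 = -183 kJ/mol.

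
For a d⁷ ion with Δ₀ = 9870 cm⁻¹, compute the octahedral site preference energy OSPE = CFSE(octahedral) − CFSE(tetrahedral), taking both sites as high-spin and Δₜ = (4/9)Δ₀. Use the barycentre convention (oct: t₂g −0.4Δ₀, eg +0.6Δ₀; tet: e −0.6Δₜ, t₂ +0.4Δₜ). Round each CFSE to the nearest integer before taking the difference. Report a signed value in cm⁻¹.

-2632

Octahedral high-spin t₂g⁵ eg²: CFSE = -0.8 × 9870 = -7896 cm⁻¹.
Tetrahedral e⁴ t₂³ gives -1.2Δₜ = -1.2 × (4/9) × 9870 = -5264 cm⁻¹.
Subtracting, OSPE = -7896 − (-5264) = -2632 cm⁻¹.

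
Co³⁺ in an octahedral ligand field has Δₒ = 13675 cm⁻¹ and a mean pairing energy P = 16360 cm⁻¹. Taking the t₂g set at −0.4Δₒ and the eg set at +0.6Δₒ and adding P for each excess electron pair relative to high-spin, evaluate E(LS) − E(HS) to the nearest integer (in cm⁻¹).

Group 9 minus oxidation state +3 gives a d⁶ configuration for Co³⁺.
High-spin d⁶ fills as t₂g⁴ eg² with CFSE 4(−0.4) + 2(+0.6) = -0.4Δₒ = -5470 cm⁻¹.
Low-spin: t₂g⁶ eg⁰, orbital CFSE = -2.4Δₒ = -32820 cm⁻¹; plus 2 excess pairs × P = +32720 cm⁻¹; total -100 cm⁻¹.
The difference is -100 − (-5470) = 5370 cm⁻¹, so high-spin lies lower.

5370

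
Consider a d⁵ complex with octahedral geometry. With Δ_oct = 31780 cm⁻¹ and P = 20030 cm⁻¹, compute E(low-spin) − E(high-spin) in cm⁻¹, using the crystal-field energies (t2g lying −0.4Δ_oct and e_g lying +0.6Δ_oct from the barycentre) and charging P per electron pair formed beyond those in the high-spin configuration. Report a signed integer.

-23500

High-spin: t2g^3 e_g^2, CFSE = 0.0Δ_oct = 0 cm⁻¹.
Low-spin t2g^5 e_g^0 gives -2.0Δ_oct = -63560 cm⁻¹, but forming 2 extra pairs costs 2P = 40060 cm⁻¹, so E(LS) = -63560 + 40060 = -23500 cm⁻¹.
The difference is -23500 − (0) = -23500 cm⁻¹, so low-spin lies lower.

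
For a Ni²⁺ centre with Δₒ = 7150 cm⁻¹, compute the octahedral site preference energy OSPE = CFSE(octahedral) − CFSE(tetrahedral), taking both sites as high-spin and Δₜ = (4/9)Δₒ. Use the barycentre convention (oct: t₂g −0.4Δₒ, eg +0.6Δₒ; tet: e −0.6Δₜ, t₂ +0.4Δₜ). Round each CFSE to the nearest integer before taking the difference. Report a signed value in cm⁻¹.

-6038

Ni sits in group 10; removing 2 electrons leaves Ni²⁺ with 10 − 2 = 8 d electrons.
Octahedral high-spin t₂g⁶ eg²: CFSE = -1.2 × 7150 = -8580 cm⁻¹.
Tetrahedral: e⁴ t₂⁴, CFSE = 4(−0.6) + 4(+0.4) = -0.8Δₜ = -0.8 × (4/9) × 7150 = -2542 cm⁻¹.
OSPE = CFSE(oct) − CFSE(tet) = -8580 − (-2542) = -6038 cm⁻¹.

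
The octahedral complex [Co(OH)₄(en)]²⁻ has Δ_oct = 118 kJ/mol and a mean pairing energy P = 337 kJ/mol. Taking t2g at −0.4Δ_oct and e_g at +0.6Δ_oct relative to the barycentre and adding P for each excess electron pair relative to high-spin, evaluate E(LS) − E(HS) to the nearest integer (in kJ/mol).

219

Ligand charges: 4×(-1) from OH⁻ and 1×(+0) from en sum to -4; with overall charge -2, Co is +2.
Co sits in group 9; removing 2 electrons leaves Co²⁺ with 9 − 2 = 7 d electrons.
High-spin d⁷ fills as t2g^5 e_g^2 with CFSE 5(−0.4) + 2(+0.6) = -0.8Δ_oct = -94 kJ/mol.
Low-spin t2g^6 e_g^1 gives -1.8Δ_oct = -212 kJ/mol, but forming 1 extra pair costs 1P = 337 kJ/mol, so E(LS) = -212 + 337 = 125 kJ/mol.
The difference is 125 − (-94) = 219 kJ/mol, so high-spin lies lower.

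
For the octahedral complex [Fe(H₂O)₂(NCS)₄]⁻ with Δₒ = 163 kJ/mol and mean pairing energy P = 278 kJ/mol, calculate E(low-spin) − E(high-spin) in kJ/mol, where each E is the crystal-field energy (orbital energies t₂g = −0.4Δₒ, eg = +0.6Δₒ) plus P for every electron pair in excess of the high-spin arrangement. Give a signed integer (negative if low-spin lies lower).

Ligand charges: 2×(+0) from H₂O and 4×(-1) from NCS⁻ sum to -4; with overall charge -1, Fe is +3.
Fe is in group 8, so Fe³⁺ is d⁵ (8 − 3 = 5).
In the high-spin limit (t₂g³ eg²) the orbital term is 0.0Δₒ = 0 kJ/mol, with no excess pairing.
Low-spin t₂g⁵ eg⁰ gives -2.0Δₒ = -326 kJ/mol, but forming 2 extra pairs costs 2P = 556 kJ/mol, so E(LS) = -326 + 556 = 230 kJ/mol.
Thus E(LS) − E(HS) = 230 kJ/mol.

230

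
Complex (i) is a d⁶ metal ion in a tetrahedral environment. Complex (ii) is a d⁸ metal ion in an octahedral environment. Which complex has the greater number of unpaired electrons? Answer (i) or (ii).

(i): Tetrahedral splitting is small, so the complex is high-spin; e³ t₂³ → 4 unpaired.
(ii): For octahedral d⁸ the high- and low-spin configurations coincide; t2g^6 e_g^2 → 2 unpaired.
So (i) has more unpaired electrons.

(i)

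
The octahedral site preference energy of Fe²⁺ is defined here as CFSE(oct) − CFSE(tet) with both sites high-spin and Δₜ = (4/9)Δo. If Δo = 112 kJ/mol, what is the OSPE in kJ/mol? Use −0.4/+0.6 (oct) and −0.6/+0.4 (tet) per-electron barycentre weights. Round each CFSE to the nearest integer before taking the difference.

-15

Fe sits in group 8; removing 2 electrons leaves Fe²⁺ with 8 − 2 = 6 d electrons.
Octahedral high-spin t₂g⁴ eg²: CFSE = -0.4 × 112 = -45 kJ/mol.
Tetrahedral: e³ t₂³, CFSE = 3(−0.6) + 3(+0.4) = -0.6Δₜ = -0.6 × (4/9) × 112 = -30 kJ/mol.
OSPE = -45 − (-30) = -15 kJ/mol.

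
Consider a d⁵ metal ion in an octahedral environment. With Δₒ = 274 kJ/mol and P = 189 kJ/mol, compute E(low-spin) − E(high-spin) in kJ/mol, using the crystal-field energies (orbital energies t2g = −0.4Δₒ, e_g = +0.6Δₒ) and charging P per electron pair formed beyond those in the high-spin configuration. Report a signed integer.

High-spin d⁵ fills as t2g^3 e_g^2 with CFSE 3(−0.4) + 2(+0.6) = 0.0Δₒ = 0 kJ/mol.
For low-spin the configuration is t2g^5 e_g^0: orbital energy -2.0 × 274 = -548 kJ/mol, and 2 additional pairs relative to high-spin add 378 kJ/mol, giving -170 kJ/mol.
The difference is -170 − (0) = -170 kJ/mol, so low-spin lies lower.

-170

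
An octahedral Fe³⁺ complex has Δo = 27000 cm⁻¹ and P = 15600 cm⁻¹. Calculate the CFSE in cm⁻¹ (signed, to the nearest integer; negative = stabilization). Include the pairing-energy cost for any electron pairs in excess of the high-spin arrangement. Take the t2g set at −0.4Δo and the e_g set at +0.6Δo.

-22800

Group 8 minus oxidation state +3 gives a d⁵ configuration for Fe³⁺.
Since Δo = 27000 cm⁻¹ > P = 15600 cm⁻¹, the complex adopts the low-spin configuration.
Filling d⁵ accordingly: t2g^5 e_g^0.
Orbital CFSE = -2.0Δo = -2.0 × 27000 = -54000 cm⁻¹.
Excess pairs vs high-spin: 2 − 0 = 2; pairing cost = +31200 cm⁻¹.
Net CFSE = -54000 + 31200 = -22800 cm⁻¹.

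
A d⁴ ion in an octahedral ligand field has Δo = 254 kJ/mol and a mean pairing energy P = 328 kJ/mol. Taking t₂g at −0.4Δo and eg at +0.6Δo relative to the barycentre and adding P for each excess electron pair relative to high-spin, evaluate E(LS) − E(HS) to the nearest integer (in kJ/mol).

74

In the high-spin limit (t₂g³ eg¹) the orbital term is -0.6Δo = -152 kJ/mol, with no excess pairing.
Low-spin t₂g⁴ eg⁰ gives -1.6Δo = -406 kJ/mol, but forming 1 extra pair costs 1P = 328 kJ/mol, so E(LS) = -406 + 328 = -78 kJ/mol.
E(LS) − E(HS) = -78 − (-152) = 74 kJ/mol.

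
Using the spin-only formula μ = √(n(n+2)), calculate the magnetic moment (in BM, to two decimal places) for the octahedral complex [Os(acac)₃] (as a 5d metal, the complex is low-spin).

1.73 BM

Each acac⁻ contributes -1; 3 × (-1) = -3. With overall charge +0, Os is in the +3 oxidation state.
Os is in group 8, so Os³⁺ is d⁵ (8 − 3 = 5).
Configuration: t2g^5 e_g^0 → 1 unpaired electron.
μ(spin-only) = √[1(1+2)] = √3 ≈ 1.73 BM.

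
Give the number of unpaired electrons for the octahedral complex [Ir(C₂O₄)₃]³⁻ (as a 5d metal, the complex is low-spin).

Each C₂O₄²⁻ contributes -2; 3 × (-2) = -6. With overall charge -3, Ir is in the +3 oxidation state.
Ir is in group 9, so Ir³⁺ is d⁶ (9 − 3 = 6).
Configuration: t₂g⁶ eg⁰, giving 0 unpaired electrons.

0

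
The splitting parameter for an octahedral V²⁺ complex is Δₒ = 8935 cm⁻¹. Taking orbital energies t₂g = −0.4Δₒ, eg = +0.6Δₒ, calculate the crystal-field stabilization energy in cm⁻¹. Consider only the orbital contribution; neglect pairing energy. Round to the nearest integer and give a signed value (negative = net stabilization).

-10722

V sits in group 5; removing 2 electrons leaves V²⁺ with 5 − 2 = 3 d electrons.
For octahedral d³ the high- and low-spin configurations coincide.
Electron filling gives t₂g³ eg⁰.
Orbital CFSE = 3(-0.4) + 0(0.6) = -1.2Δₒ = -1.2 × 8935 = -10722 cm⁻¹.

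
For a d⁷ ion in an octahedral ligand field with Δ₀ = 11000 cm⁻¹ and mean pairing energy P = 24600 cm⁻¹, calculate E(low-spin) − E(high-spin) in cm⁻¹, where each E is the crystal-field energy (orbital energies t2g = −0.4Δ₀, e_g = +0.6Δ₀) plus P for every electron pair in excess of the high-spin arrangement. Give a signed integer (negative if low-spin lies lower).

High-spin: t2g^5 e_g^2, CFSE = -0.8Δ₀ = -8800 cm⁻¹.
Low-spin t2g^6 e_g^1 gives -1.8Δ₀ = -19800 cm⁻¹, but forming 1 extra pair costs 1P = 24600 cm⁻¹, so E(LS) = -19800 + 24600 = 4800 cm⁻¹.
E(LS) − E(HS) = 4800 − (-8800) = 13600 cm⁻¹.

13600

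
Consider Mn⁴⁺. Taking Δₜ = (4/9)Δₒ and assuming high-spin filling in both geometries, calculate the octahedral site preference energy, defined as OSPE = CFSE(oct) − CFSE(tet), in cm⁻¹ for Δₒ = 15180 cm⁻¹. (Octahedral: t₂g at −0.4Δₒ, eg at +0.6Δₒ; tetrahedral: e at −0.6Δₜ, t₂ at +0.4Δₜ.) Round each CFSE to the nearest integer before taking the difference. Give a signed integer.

-12819

Mn is in group 7, so Mn⁴⁺ is d³ (7 − 4 = 3).
In an octahedral site d³ (HS) is t2g^3 e_g^0, giving CFSE(oct) = -1.2Δₒ = -18216 cm⁻¹.
Tetrahedral e^2 t2^1 gives -0.8Δₜ = -0.8 × (4/9) × 15180 = -5397 cm⁻¹.
OSPE = -18216 − (-5397) = -12819 cm⁻¹.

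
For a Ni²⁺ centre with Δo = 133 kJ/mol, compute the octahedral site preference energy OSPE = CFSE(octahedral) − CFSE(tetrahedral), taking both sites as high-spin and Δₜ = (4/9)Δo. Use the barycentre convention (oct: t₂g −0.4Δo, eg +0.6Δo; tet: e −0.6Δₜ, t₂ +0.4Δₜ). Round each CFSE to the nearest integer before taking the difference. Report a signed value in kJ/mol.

-113

Group 10 minus oxidation state +2 gives a d⁸ configuration for Ni²⁺.
Octahedral (high-spin): t₂g⁶ eg², CFSE = 6(−0.4) + 2(+0.6) = -1.2Δo = -1.2 × 133 = -160 kJ/mol.
Tetrahedral: e⁴ t₂⁴, CFSE = 4(−0.6) + 4(+0.4) = -0.8Δₜ = -0.8 × (4/9) × 133 = -47 kJ/mol.
OSPE = CFSE(oct) − CFSE(tet) = -160 − (-47) = -113 kJ/mol.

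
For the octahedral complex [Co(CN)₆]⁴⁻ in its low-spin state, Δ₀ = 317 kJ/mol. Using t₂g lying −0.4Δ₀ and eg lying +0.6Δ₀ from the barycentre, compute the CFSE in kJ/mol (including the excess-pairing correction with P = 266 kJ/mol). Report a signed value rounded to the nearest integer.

-305

Each CN⁻ contributes -1; 6 × (-1) = -6. With overall charge -4, Co is in the +2 oxidation state.
Co is in group 9, so Co²⁺ is d⁷ (9 − 2 = 7).
The d⁷ electrons fill as t₂g⁶ eg¹.
Orbital CFSE = 6(-0.4) + 1(0.6) = -1.8Δ₀ = -1.8 × 317 = -571 kJ/mol.
Relative to high-spin t₂g⁵ eg² (2 paired), the low-spin configuration has 1 additional pair, contributing +1 × 266 = +266 kJ/mol.
Net CFSE = -571 + 266 = -305 kJ/mol.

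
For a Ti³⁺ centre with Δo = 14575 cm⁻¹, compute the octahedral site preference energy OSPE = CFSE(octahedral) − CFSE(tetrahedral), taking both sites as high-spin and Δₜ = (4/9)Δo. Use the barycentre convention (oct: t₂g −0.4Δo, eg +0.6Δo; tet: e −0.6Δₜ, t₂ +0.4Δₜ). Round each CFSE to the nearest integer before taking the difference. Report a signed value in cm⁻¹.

Group 4 minus oxidation state +3 gives a d¹ configuration for Ti³⁺.
In an octahedral site d¹ (HS) is t₂g¹ eg⁰, giving CFSE(oct) = -0.4Δo = -5830 cm⁻¹.
Tetrahedral: e¹ t₂⁰, CFSE = 1(−0.6) + 0(+0.4) = -0.6Δₜ = -0.6 × (4/9) × 14575 = -3887 cm⁻¹.
Subtracting, OSPE = -5830 − (-3887) = -1943 cm⁻¹.

-1943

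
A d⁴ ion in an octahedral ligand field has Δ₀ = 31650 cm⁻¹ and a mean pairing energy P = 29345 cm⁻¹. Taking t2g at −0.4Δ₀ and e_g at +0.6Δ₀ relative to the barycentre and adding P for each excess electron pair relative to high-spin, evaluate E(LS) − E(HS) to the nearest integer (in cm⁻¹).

-2305

High-spin d⁴ fills as t2g^3 e_g^1 with CFSE 3(−0.4) + 1(+0.6) = -0.6Δ₀ = -18990 cm⁻¹.
Low-spin: t2g^4 e_g^0, orbital CFSE = -1.6Δ₀ = -50640 cm⁻¹; plus 1 excess pair × P = +29345 cm⁻¹; total -21295 cm⁻¹.
E(LS) − E(HS) = -21295 − (-18990) = -2305 cm⁻¹.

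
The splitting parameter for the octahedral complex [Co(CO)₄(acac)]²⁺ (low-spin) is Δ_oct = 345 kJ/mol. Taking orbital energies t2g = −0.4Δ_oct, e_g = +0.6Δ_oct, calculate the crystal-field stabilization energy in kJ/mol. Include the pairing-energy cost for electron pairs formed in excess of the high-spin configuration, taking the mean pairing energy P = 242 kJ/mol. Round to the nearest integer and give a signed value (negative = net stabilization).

Ligand charges: 4×(+0) from CO and 1×(-1) from acac⁻ sum to -1; with overall charge +2, Co is +3.
Co is in group 9, so Co³⁺ is d⁶ (9 − 3 = 6).
The d⁶ electrons fill as t2g^6 e_g^0.
CFSE(orbital) = 6×(-0.4Δ_oct) + 0×(0.6Δ_oct) = -2.4Δ_oct; with Δ_oct = 345 kJ/mol that is -828 kJ/mol.
Pairing penalty: 3 pairs vs 1 in the high-spin reference → 2 extra × P = 484 kJ/mol.
Combining: -828 + 484 = -344 kJ/mol.

-344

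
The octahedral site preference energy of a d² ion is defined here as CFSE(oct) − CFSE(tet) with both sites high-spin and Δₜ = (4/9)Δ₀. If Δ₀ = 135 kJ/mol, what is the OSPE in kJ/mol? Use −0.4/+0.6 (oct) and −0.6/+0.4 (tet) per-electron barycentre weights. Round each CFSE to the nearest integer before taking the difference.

Octahedral (high-spin): t₂g² eg⁰, CFSE = 2(−0.4) + 0(+0.6) = -0.8Δ₀ = -0.8 × 135 = -108 kJ/mol.
In a tetrahedral site the filling is e² t₂⁰: CFSE(tet) = -1.2Δₜ = -1.2 × (4/9)(135) = -72 kJ/mol.
Subtracting, OSPE = -108 − (-72) = -36 kJ/mol.

-36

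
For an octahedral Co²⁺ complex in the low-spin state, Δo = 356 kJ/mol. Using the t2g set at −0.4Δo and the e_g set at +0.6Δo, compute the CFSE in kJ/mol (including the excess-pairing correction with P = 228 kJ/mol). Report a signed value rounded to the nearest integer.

Co is in group 9, so Co²⁺ is d⁷ (9 − 2 = 7).
Electron filling gives t2g^6 e_g^1.
Orbital CFSE = 6(-0.4) + 1(0.6) = -1.8Δo = -1.8 × 356 = -641 kJ/mol.
Relative to high-spin t2g^5 e_g^2 (2 paired), the low-spin configuration has 1 additional pair, contributing +1 × 228 = +228 kJ/mol.
Net CFSE = -641 + 228 = -413 kJ/mol.

-413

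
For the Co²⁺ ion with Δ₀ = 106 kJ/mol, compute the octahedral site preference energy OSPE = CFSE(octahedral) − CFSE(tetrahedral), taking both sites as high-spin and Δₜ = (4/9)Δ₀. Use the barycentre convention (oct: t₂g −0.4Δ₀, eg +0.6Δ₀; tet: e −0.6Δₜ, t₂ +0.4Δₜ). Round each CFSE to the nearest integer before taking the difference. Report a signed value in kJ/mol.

-28

Co sits in group 9; removing 2 electrons leaves Co²⁺ with 9 − 2 = 7 d electrons.
Octahedral (high-spin): t2g^5 e_g^2, CFSE = 5(−0.4) + 2(+0.6) = -0.8Δ₀ = -0.8 × 106 = -85 kJ/mol.
In a tetrahedral site the filling is e^4 t2^3: CFSE(tet) = -1.2Δₜ = -1.2 × (4/9)(106) = -57 kJ/mol.
Subtracting, OSPE = -85 − (-57) = -28 kJ/mol.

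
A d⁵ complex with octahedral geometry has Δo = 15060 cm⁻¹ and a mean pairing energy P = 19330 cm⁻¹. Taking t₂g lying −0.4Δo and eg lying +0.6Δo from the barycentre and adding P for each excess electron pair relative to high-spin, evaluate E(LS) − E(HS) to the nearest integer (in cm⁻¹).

High-spin d⁵ fills as t₂g³ eg² with CFSE 3(−0.4) + 2(+0.6) = 0.0Δo = 0 cm⁻¹.
Low-spin t₂g⁵ eg⁰ gives -2.0Δo = -30120 cm⁻¹, but forming 2 extra pairs costs 2P = 38660 cm⁻¹, so E(LS) = -30120 + 38660 = 8540 cm⁻¹.
E(LS) − E(HS) = 8540 − (0) = 8540 cm⁻¹.

8540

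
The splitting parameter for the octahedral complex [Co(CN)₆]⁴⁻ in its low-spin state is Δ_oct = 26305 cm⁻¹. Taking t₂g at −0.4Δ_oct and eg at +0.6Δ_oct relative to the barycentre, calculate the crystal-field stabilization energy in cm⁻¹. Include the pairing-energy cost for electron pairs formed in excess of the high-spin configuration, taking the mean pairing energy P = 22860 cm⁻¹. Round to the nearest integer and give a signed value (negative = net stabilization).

Each CN⁻ contributes -1; 6 × (-1) = -6. With overall charge -4, Co is in the +2 oxidation state.
Co sits in group 9; removing 2 electrons leaves Co²⁺ with 9 − 2 = 7 d electrons.
The d⁷ electrons fill as t₂g⁶ eg¹.
CFSE(orbital) = 6×(-0.4Δ_oct) + 1×(0.6Δ_oct) = -1.8Δ_oct; with Δ_oct = 26305 cm⁻¹ that is -47349 cm⁻¹.
Relative to high-spin t₂g⁵ eg² (2 paired), the low-spin configuration has 1 additional pair, contributing +1 × 22860 = +22860 cm⁻¹.
Overall CFSE = -47349 + 22860 = -24489 cm⁻¹.

-24489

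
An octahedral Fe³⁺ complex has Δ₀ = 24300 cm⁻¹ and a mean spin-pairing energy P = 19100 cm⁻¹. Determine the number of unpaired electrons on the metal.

Fe is in group 8, so Fe³⁺ is d⁵ (8 − 3 = 5).
Here Δ₀ > P (24300 > 19100), so the low-spin state is favoured.
Filling d⁵ accordingly: t2g^5 e_g^0.
Unpaired electrons: 1.

1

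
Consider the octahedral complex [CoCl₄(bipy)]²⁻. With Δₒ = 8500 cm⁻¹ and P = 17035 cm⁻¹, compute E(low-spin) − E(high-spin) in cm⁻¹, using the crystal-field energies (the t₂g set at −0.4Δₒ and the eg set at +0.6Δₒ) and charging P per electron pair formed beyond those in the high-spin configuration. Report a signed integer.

Ligand charges: 4×(-1) from Cl⁻ and 1×(+0) from bipy sum to -4; with overall charge -2, Co is +2.
Co sits in group 9; removing 2 electrons leaves Co²⁺ with 9 − 2 = 7 d electrons.
High-spin d⁷ fills as t₂g⁵ eg² with CFSE 5(−0.4) + 2(+0.6) = -0.8Δₒ = -6800 cm⁻¹.
Low-spin: t₂g⁶ eg¹, orbital CFSE = -1.8Δₒ = -15300 cm⁻¹; plus 1 excess pair × P = +17035 cm⁻¹; total 1735 cm⁻¹.
E(LS) − E(HS) = 1735 − (-6800) = 8535 cm⁻¹.

8535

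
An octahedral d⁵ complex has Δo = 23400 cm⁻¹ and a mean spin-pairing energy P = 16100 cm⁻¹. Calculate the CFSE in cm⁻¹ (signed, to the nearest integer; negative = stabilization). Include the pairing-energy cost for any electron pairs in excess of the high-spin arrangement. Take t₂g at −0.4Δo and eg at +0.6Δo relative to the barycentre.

-14600

Since Δo = 23400 cm⁻¹ > P = 16100 cm⁻¹, the complex adopts the low-spin configuration.
That gives t₂g⁵ eg⁰.
Orbital CFSE = -2.0Δo = -2.0 × 23400 = -46800 cm⁻¹.
Excess pairs vs high-spin: 2 − 0 = 2; pairing cost = +32200 cm⁻¹.
Net CFSE = -46800 + 32200 = -14600 cm⁻¹.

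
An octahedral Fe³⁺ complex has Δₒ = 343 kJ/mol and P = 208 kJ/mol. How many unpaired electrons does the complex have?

1

Fe³⁺: group 8, so d-count = 8 − 3 = 5.
Δₒ > P, so pairing is preferred: the ground state is low-spin.
Configuration: t₂g⁵ eg⁰.
Unpaired electrons: 1.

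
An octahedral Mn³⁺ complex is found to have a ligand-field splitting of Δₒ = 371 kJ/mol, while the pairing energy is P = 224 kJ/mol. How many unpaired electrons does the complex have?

Mn³⁺: group 7, so d-count = 7 − 3 = 4.
Here Δₒ > P (371 > 224), so the low-spin state is favoured.
That gives t₂g⁴ eg⁰.
Unpaired electrons: 2.

2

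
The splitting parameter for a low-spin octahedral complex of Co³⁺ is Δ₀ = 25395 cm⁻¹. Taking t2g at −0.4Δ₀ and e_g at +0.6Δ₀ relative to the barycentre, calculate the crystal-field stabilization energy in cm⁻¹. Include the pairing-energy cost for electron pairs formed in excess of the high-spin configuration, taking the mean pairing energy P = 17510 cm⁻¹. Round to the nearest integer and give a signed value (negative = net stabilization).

Co is in group 9, so Co³⁺ is d⁶ (9 − 3 = 6).
Electron filling gives t2g^6 e_g^0.
Orbital CFSE = 6(-0.4) + 0(0.6) = -2.4Δ₀ = -2.4 × 25395 = -60948 cm⁻¹.
Relative to high-spin t2g^4 e_g^2 (1 paired), the low-spin configuration has 2 additional pairs, contributing +2 × 17510 = +35020 cm⁻¹.
Overall CFSE = -60948 + 35020 = -25928 cm⁻¹.

-25928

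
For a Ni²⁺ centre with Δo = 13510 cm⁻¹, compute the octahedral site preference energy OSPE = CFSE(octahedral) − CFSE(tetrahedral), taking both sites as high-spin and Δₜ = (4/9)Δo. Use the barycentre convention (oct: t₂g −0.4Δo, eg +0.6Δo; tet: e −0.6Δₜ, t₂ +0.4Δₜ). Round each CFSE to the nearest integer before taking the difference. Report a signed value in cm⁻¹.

Ni is in group 10, so Ni²⁺ is d⁸ (10 − 2 = 8).
Octahedral (high-spin): t₂g⁶ eg², CFSE = 6(−0.4) + 2(+0.6) = -1.2Δo = -1.2 × 13510 = -16212 cm⁻¹.
In a tetrahedral site the filling is e⁴ t₂⁴: CFSE(tet) = -0.8Δₜ = -0.8 × (4/9)(13510) = -4804 cm⁻¹.
OSPE = -16212 − (-4804) = -11408 cm⁻¹.

-11408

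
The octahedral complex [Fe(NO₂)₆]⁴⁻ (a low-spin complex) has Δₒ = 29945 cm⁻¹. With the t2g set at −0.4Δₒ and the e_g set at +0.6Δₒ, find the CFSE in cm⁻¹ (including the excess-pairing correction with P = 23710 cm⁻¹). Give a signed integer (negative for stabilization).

Each NO₂⁻ contributes -1; 6 × (-1) = -6. With overall charge -4, Fe is in the +2 oxidation state.
Fe sits in group 8; removing 2 electrons leaves Fe²⁺ with 8 − 2 = 6 d electrons.
Configuration: t2g^6 e_g^0.
CFSE(orbital) = 6×(-0.4Δₒ) + 0×(0.6Δₒ) = -2.4Δₒ; with Δₒ = 29945 cm⁻¹ that is -71868 cm⁻¹.
Pairing penalty: 3 pairs vs 1 in the high-spin reference → 2 extra × P = 47420 cm⁻¹.
Combining: -71868 + 47420 = -24448 cm⁻¹.

-24448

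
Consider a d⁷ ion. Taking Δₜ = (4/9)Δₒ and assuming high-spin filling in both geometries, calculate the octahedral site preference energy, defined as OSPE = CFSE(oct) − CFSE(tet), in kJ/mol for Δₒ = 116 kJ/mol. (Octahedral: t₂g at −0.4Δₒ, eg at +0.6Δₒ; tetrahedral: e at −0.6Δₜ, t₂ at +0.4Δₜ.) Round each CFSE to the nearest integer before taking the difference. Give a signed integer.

-31

In an octahedral site d⁷ (HS) is t2g^5 e_g^2, giving CFSE(oct) = -0.8Δₒ = -93 kJ/mol.
Tetrahedral: e^4 t2^3, CFSE = 4(−0.6) + 3(+0.4) = -1.2Δₜ = -1.2 × (4/9) × 116 = -62 kJ/mol.
OSPE = -93 − (-62) = -31 kJ/mol.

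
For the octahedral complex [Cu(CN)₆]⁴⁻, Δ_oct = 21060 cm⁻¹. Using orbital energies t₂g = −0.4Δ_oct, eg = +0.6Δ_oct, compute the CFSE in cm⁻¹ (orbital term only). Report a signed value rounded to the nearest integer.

Each CN⁻ contributes -1; 6 × (-1) = -6. With overall charge -4, Cu is in the +2 oxidation state.
Cu²⁺: group 11, so d-count = 11 − 2 = 9.
The d⁹ electrons fill as t₂g⁶ eg³.
Orbital CFSE = 6(-0.4) + 3(0.6) = -0.6Δ_oct = -0.6 × 21060 = -12636 cm⁻¹.

-12636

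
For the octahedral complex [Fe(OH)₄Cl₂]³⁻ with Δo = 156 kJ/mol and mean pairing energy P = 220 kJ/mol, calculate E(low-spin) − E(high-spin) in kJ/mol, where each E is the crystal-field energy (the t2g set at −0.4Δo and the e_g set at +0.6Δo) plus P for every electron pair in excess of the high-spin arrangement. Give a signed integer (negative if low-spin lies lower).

Ligand charges: 4×(-1) from OH⁻ and 2×(-1) from Cl⁻ sum to -6; with overall charge -3, Fe is +3.
Fe is in group 8, so Fe³⁺ is d⁵ (8 − 3 = 5).
High-spin d⁵ fills as t2g^3 e_g^2 with CFSE 3(−0.4) + 2(+0.6) = 0.0Δo = 0 kJ/mol.
Low-spin t2g^5 e_g^0 gives -2.0Δo = -312 kJ/mol, but forming 2 extra pairs costs 2P = 440 kJ/mol, so E(LS) = -312 + 440 = 128 kJ/mol.
Thus E(LS) − E(HS) = 128 kJ/mol.

128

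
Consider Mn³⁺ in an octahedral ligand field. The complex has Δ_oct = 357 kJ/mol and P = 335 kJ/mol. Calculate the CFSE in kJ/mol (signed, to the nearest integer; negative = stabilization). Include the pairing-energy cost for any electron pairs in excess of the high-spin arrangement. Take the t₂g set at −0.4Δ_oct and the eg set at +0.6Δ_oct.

-236

Mn³⁺: group 7, so d-count = 7 − 3 = 4.
Δ_oct > P, so pairing is preferred: the ground state is low-spin.
Configuration: t₂g⁴ eg⁰.
Orbital CFSE = -1.6Δ_oct = -1.6 × 357 = -571 kJ/mol.
Excess pairs vs high-spin: 1 − 0 = 1; pairing cost = +335 kJ/mol.
Net CFSE = -571 + 335 = -236 kJ/mol.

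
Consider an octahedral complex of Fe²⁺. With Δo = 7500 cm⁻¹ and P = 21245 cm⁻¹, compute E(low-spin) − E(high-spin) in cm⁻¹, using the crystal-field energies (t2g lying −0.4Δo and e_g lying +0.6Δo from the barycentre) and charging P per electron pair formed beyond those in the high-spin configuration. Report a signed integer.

27490

Fe sits in group 8; removing 2 electrons leaves Fe²⁺ with 8 − 2 = 6 d electrons.
In the high-spin limit (t2g^4 e_g^2) the orbital term is -0.4Δo = -3000 cm⁻¹, with no excess pairing.
For low-spin the configuration is t2g^6 e_g^0: orbital energy -2.4 × 7500 = -18000 cm⁻¹, and 2 additional pairs relative to high-spin add 42490 cm⁻¹, giving 24490 cm⁻¹.
E(LS) − E(HS) = 24490 − (-3000) = 27490 cm⁻¹.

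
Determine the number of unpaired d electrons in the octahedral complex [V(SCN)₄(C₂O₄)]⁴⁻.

Ligand charges: 4×(-1) from SCN⁻ and 1×(-2) from C₂O₄²⁻ sum to -6; with overall charge -4, V is +2.
V is in group 5, so V²⁺ is d³ (5 − 2 = 3).
Configuration: t2g^3 e_g^0, giving 3 unpaired electrons.

3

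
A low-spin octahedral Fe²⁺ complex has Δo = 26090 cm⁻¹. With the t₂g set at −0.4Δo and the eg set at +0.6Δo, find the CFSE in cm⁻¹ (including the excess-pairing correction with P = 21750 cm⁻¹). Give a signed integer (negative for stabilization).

Group 8 minus oxidation state +2 gives a d⁶ configuration for Fe²⁺.
Configuration: t₂g⁶ eg⁰.
The orbital stabilization is -2.4Δo = -2.4 × 26090 = -62616 cm⁻¹.
High-spin d⁶ would be t₂g⁴ eg² with 1 pair; low-spin has 3, so 2 excess pairs cost +2P = +43500 cm⁻¹.
Overall CFSE = -62616 + 43500 = -19116 cm⁻¹.

-19116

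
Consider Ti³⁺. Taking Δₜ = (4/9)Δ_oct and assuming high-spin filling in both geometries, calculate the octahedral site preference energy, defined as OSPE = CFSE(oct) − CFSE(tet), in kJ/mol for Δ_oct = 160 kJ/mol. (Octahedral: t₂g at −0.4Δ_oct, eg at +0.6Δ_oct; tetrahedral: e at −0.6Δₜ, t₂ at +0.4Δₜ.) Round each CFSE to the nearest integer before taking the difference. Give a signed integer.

-21

Ti sits in group 4; removing 3 electrons leaves Ti³⁺ with 4 − 3 = 1 d electrons.
Octahedral high-spin t₂g¹ eg⁰: CFSE = -0.4 × 160 = -64 kJ/mol.
Tetrahedral: e¹ t₂⁰, CFSE = 1(−0.6) + 0(+0.4) = -0.6Δₜ = -0.6 × (4/9) × 160 = -43 kJ/mol.
Subtracting, OSPE = -64 − (-43) = -21 kJ/mol.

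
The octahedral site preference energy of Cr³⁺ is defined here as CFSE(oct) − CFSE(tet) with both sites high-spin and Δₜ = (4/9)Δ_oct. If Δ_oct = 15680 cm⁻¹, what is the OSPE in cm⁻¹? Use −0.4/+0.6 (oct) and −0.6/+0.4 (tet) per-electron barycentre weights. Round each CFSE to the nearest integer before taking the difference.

-13241

Cr is in group 6, so Cr³⁺ is d³ (6 − 3 = 3).
Octahedral high-spin t₂g³ eg⁰: CFSE = -1.2 × 15680 = -18816 cm⁻¹.
Tetrahedral: e² t₂¹, CFSE = 2(−0.6) + 1(+0.4) = -0.8Δₜ = -0.8 × (4/9) × 15680 = -5575 cm⁻¹.
OSPE = CFSE(oct) − CFSE(tet) = -18816 − (-5575) = -13241 cm⁻¹.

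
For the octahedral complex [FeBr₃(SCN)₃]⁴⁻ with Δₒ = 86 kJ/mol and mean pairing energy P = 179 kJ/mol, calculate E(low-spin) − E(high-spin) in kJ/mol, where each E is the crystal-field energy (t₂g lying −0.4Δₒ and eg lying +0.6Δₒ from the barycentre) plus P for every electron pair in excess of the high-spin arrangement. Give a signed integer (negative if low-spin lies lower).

186

Ligand charges: 3×(-1) from Br⁻ and 3×(-1) from SCN⁻ sum to -6; with overall charge -4, Fe is +2.
Fe sits in group 8; removing 2 electrons leaves Fe²⁺ with 8 − 2 = 6 d electrons.
In the high-spin limit (t₂g⁴ eg²) the orbital term is -0.4Δₒ = -34 kJ/mol, with no excess pairing.
For low-spin the configuration is t₂g⁶ eg⁰: orbital energy -2.4 × 86 = -206 kJ/mol, and 2 additional pairs relative to high-spin add 358 kJ/mol, giving 152 kJ/mol.
The difference is 152 − (-34) = 186 kJ/mol, so high-spin lies lower.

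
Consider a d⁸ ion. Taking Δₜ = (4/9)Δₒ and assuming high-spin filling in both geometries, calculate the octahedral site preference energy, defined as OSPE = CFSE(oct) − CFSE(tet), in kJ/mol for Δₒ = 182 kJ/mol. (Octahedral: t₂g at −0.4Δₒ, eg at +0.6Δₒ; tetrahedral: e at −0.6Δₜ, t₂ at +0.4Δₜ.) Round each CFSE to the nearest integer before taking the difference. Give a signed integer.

-153

Octahedral high-spin t2g^6 e_g^2: CFSE = -1.2 × 182 = -218 kJ/mol.
Tetrahedral e^4 t2^4 gives -0.8Δₜ = -0.8 × (4/9) × 182 = -65 kJ/mol.
OSPE = -218 − (-65) = -153 kJ/mol.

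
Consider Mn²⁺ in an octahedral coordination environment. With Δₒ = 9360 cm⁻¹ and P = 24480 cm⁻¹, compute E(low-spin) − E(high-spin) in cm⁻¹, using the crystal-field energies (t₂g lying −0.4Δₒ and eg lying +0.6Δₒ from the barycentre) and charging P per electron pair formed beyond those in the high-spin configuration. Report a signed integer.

Mn sits in group 7; removing 2 electrons leaves Mn²⁺ with 7 − 2 = 5 d electrons.
High-spin d⁵ fills as t₂g³ eg² with CFSE 3(−0.4) + 2(+0.6) = 0.0Δₒ = 0 cm⁻¹.
For low-spin the configuration is t₂g⁵ eg⁰: orbital energy -2.0 × 9360 = -18720 cm⁻¹, and 2 additional pairs relative to high-spin add 48960 cm⁻¹, giving 30240 cm⁻¹.
E(LS) − E(HS) = 30240 − (0) = 30240 cm⁻¹.

30240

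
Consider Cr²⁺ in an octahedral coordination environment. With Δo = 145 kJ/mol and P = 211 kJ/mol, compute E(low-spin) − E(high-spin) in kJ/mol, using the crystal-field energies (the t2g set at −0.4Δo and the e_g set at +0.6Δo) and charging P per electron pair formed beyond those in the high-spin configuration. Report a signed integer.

66

Cr²⁺: group 6, so d-count = 6 − 2 = 4.
In the high-spin limit (t2g^3 e_g^1) the orbital term is -0.6Δo = -87 kJ/mol, with no excess pairing.
For low-spin the configuration is t2g^4 e_g^0: orbital energy -1.6 × 145 = -232 kJ/mol, and 1 additional pair relative to high-spin adds 211 kJ/mol, giving -21 kJ/mol.
E(LS) − E(HS) = -21 − (-87) = 66 kJ/mol.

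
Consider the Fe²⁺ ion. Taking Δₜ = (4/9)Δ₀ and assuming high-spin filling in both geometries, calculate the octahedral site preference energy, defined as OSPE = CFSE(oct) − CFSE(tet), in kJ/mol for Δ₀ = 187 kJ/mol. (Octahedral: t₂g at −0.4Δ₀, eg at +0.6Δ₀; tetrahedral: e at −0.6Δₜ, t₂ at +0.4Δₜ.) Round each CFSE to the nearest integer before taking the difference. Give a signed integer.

Fe is in group 8, so Fe²⁺ is d⁶ (8 − 2 = 6).
Octahedral (high-spin): t₂g⁴ eg², CFSE = 4(−0.4) + 2(+0.6) = -0.4Δ₀ = -0.4 × 187 = -75 kJ/mol.
In a tetrahedral site the filling is e³ t₂³: CFSE(tet) = -0.6Δₜ = -0.6 × (4/9)(187) = -50 kJ/mol.
OSPE = CFSE(oct) − CFSE(tet) = -75 − (-50) = -25 kJ/mol.

-25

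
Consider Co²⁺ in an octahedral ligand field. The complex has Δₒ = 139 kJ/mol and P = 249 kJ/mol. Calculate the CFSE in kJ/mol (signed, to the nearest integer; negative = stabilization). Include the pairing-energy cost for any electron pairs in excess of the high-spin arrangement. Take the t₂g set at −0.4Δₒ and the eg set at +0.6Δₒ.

Group 9 minus oxidation state +2 gives a d⁷ configuration for Co²⁺.
With Δₒ < P the complex is high-spin.
Configuration: t₂g⁵ eg².
Orbital CFSE = -0.8Δₒ = -0.8 × 139 = -111 kJ/mol.
High-spin has no excess pairs, so no pairing correction applies.

-111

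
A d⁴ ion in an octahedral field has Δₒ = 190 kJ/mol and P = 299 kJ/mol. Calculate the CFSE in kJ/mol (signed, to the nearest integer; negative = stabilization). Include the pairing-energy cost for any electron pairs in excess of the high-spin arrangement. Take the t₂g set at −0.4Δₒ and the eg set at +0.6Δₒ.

-114

Δₒ < P, so pairing is avoided: the ground state is high-spin.
Filling d⁴ accordingly: t₂g³ eg¹.
Orbital CFSE = -0.6Δₒ = -0.6 × 190 = -114 kJ/mol.
High-spin has no excess pairs, so no pairing correction applies.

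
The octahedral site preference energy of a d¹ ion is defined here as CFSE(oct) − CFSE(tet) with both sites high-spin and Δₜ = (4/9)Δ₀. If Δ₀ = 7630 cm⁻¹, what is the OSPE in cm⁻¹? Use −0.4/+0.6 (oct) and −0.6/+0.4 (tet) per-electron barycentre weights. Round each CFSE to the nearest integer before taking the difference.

In an octahedral site d¹ (HS) is t₂g¹ eg⁰, giving CFSE(oct) = -0.4Δ₀ = -3052 cm⁻¹.
Tetrahedral: e¹ t₂⁰, CFSE = 1(−0.6) + 0(+0.4) = -0.6Δₜ = -0.6 × (4/9) × 7630 = -2035 cm⁻¹.
OSPE = -3052 − (-2035) = -1017 cm⁻¹.

-1017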